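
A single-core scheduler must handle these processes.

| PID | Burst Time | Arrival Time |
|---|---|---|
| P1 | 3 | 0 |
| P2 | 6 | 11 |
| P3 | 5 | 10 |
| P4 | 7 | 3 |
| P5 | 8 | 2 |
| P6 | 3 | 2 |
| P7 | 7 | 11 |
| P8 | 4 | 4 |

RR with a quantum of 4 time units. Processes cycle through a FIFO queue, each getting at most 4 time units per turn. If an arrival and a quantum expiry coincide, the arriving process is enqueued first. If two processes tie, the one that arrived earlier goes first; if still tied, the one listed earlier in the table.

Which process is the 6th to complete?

Gantt: | P1 0-3 | P5 3-7 | P6 7-10 | P4 10-14 | P8 14-18 | P5 18-22 | P3 22-26 | P2 26-30 | P7 30-34 | P4 34-37 | P3 37-38 | P2 38-40 | P7 40-43 |
Completion: P1=3  P2=40  P3=38  P4=37  P5=22  P6=10  P7=43  P8=18
Turnaround (C−A): P1=3  P2=29  P3=28  P4=34  P5=20  P6=8  P7=32  P8=14
Finish order: P1 → P6 → P8 → P5 → P4 → P3 → P2 → P7

P3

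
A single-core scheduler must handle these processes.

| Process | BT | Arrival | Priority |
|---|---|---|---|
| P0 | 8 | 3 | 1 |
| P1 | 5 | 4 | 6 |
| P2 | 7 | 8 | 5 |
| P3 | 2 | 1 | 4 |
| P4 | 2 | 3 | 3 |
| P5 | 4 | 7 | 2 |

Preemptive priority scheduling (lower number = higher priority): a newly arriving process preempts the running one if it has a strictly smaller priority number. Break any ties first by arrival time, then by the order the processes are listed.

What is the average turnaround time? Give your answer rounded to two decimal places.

Gantt: | idle 0-1 | P3 1-3 | P0 3-11 | P5 11-15 | P4 15-17 | P2 17-24 | P1 24-29 |
Completion: P0=11  P1=29  P2=24  P3=3  P4=17  P5=15
Turnaround times: P0=8, P1=25, P2=16, P3=2, P4=14, P5=8
Average turnaround = (8+25+16+2+14+8) / 6 = 73/6 = 12.17

12.17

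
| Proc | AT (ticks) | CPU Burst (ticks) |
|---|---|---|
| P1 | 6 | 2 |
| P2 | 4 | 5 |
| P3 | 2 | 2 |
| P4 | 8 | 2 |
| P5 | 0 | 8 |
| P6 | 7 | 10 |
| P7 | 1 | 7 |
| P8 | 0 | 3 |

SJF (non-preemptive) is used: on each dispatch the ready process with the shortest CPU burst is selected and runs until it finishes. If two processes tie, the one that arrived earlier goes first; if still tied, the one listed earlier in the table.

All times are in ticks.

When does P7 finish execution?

21

Timeline: | P8 0-3 | P3 3-5 | P2 5-10 | P1 10-12 | P4 12-14 | P7 14-21 | P5 21-29 | P6 29-39 |
Completion: P1=12  P2=10  P3=5  P4=14  P5=29  P6=39  P7=21  P8=3
Turnaround (C−A): P1=6  P2=6  P3=3  P4=6  P5=29  P6=32  P7=20  P8=3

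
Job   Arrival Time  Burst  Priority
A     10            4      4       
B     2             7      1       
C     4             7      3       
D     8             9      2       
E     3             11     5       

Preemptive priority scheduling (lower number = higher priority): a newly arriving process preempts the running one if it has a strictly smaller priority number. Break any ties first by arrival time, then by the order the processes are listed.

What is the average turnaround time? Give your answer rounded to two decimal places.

18.80

Schedule: | idle 0-2 | B 2-9 | D 9-18 | C 18-25 | A 25-29 | E 29-40 |
Completion: A=29  B=9  C=25  D=18  E=40
Turnaround (C−A): A=19  B=7  C=21  D=10  E=37
Turnaround times: A=19, B=7, C=21, D=10, E=37
Average turnaround = (19+7+21+10+37) / 5 = 94/5 = 18.80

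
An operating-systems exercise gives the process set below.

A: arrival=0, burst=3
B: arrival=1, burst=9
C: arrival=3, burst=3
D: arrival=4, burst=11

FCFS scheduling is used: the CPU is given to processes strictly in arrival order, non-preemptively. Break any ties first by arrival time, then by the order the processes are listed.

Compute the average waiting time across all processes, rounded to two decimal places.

Schedule: | A 0-3 | B 3-12 | C 12-15 | D 15-26 |
Completion: A=3  B=12  C=15  D=26
Waiting times: A=0, B=2, C=9, D=11
Average waiting = (0+2+9+11) / 4 = 22/4 = 5.50

5.50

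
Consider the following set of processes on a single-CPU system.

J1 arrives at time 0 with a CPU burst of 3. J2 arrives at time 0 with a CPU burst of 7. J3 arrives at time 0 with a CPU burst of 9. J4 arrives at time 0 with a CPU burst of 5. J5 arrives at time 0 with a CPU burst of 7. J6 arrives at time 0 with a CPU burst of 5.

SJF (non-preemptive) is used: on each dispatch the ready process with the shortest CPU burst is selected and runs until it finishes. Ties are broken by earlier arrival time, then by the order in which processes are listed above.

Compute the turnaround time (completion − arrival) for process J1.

3

Gantt: | J1 0-3 | J4 3-8 | J6 8-13 | J2 13-20 | J5 20-27 | J3 27-36 |
Completion: J1=3  J2=20  J3=36  J4=8  J5=27  J6=13
Turnaround(J1) = completion − arrival = 3 − 0 = 3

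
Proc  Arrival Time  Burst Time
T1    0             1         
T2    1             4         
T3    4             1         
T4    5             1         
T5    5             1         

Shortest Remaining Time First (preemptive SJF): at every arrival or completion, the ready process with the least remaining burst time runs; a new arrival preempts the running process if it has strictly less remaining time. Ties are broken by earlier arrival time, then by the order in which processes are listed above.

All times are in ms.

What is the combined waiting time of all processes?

Gantt: | T1 0-1 | T2 1-5 | T3 5-6 | T4 6-7 | T5 7-8 |
Completion: T1=1  T2=5  T3=6  T4=7  T5=8
Waiting = turnaround − burst: T1=0, T2=0, T3=1, T4=1, T5=2
Total waiting = 0 + 0 + 1 + 1 + 2 = 4

4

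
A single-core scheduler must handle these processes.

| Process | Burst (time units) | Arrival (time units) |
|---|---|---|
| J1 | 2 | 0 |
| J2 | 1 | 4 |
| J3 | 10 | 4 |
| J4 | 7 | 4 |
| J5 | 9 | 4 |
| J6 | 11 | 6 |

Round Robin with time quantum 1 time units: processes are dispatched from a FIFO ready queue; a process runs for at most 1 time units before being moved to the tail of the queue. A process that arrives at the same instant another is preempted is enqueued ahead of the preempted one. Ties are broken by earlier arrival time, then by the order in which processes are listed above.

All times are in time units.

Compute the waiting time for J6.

Gantt: | J1 0-2 | idle 2-4 | J2 4-5 | J3 5-6 | J4 6-7 | J5 7-8 | J6 8-9 | J3 9-10 | J4 10-11 | J5 11-12 | J6 12-13 | J3 13-14 | J4 14-15 | J5 15-16 | J6 16-17 | J3 17-18 | J4 18-19 | J5 19-20 | J6 20-21 | J3 21-22 | J4 22-23 | J5 23-24 | J6 24-25 | J3 25-26 | J4 26-27 | J5 27-28 | J6 28-29 | J3 29-30 | J4 30-31 | J5 31-32 | J6 32-33 | J3 33-34 | J5 34-35 | J6 35-36 | J3 36-37 | J5 37-38 | J6 38-39 | J3 39-40 | J6 40-42 |
Completion: J1=2  J2=5  J3=40  J4=31  J5=38  J6=42
Waiting(J6) = turnaround − burst = 36 − 11 = 25

25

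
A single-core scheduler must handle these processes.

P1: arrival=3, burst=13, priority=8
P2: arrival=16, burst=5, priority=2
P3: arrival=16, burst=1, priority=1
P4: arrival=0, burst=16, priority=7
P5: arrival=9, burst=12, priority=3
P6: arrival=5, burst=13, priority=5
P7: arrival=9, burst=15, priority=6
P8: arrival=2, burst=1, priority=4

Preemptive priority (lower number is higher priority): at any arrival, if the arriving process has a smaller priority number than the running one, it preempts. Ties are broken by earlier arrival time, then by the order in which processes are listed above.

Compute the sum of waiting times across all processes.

159

Timeline: | P4 0-2 | P8 2-3 | P4 3-5 | P6 5-9 | P5 9-16 | P3 16-17 | P2 17-22 | P5 22-27 | P6 27-36 | P7 36-51 | P4 51-63 | P1 63-76 |
Completion: P1=76  P2=22  P3=17  P4=63  P5=27  P6=36  P7=51  P8=3
Turnaround (C−A): P1=73  P2=6  P3=1  P4=63  P5=18  P6=31  P7=42  P8=1
Waiting = turnaround − burst: P1=60, P2=1, P3=0, P4=47, P5=6, P6=18, P7=27, P8=0
Total waiting = 60 + 1 + 0 + 47 + 6 + 18 + 27 + 0 = 159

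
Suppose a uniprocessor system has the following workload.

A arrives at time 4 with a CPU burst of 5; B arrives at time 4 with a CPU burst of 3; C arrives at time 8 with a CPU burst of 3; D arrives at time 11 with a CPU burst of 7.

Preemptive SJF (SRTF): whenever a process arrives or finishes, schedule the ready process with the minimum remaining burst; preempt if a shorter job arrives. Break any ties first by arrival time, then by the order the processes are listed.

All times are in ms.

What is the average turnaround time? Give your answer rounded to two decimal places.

7.00

Schedule: | idle 0-4 | B 4-7 | A 7-8 | C 8-11 | A 11-15 | D 15-22 |
Completion: A=15  B=7  C=11  D=22
Turnaround (C−A): A=11  B=3  C=3  D=11
Turnaround times: A=11, B=3, C=3, D=11
Average turnaround = (11+3+3+11) / 4 = 28/4 = 7.00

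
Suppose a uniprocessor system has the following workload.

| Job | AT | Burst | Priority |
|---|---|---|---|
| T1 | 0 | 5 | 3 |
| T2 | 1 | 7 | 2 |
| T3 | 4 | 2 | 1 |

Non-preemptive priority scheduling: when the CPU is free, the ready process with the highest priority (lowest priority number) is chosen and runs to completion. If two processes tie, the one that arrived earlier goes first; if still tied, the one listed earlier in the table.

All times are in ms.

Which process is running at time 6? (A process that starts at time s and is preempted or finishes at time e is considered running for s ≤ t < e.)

T3

Schedule: | T1 0-5 | T3 5-7 | T2 7-14 |
Completion: T1=5  T2=14  T3=7
Turnaround (C−A): T1=5  T2=13  T3=3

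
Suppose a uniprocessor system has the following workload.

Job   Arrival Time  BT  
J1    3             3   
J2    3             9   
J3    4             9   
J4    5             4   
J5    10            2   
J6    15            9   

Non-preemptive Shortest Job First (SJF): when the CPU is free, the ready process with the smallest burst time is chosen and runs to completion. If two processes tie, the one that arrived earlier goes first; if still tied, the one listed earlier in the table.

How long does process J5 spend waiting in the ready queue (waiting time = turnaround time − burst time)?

Timeline: | idle 0-3 | J1 3-6 | J4 6-10 | J5 10-12 | J2 12-21 | J3 21-30 | J6 30-39 |
Completion: J1=6  J2=21  J3=30  J4=10  J5=12  J6=39
Turnaround (C−A): J1=3  J2=18  J3=26  J4=5  J5=2  J6=24
Waiting(J5) = turnaround − burst = 2 − 2 = 0

0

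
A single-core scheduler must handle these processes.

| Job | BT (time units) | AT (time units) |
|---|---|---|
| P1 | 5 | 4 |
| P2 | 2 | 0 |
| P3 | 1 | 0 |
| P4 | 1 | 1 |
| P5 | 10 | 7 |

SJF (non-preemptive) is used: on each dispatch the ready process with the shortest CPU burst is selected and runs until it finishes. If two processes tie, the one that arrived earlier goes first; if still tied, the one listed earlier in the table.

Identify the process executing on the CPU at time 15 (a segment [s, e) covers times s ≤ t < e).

P5

Gantt: | P3 0-1 | P4 1-2 | P2 2-4 | P1 4-9 | P5 9-19 |
Completion: P1=9  P2=4  P3=1  P4=2  P5=19
Turnaround (C−A): P1=5  P2=4  P3=1  P4=1  P5=12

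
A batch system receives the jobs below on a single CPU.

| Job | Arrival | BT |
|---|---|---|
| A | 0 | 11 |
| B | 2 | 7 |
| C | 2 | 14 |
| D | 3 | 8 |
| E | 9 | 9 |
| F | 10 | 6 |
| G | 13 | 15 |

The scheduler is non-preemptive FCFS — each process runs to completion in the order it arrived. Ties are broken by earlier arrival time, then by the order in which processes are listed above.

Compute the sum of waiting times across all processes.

Gantt: | A 0-11 | B 11-18 | C 18-32 | D 32-40 | E 40-49 | F 49-55 | G 55-70 |
Completion: A=11  B=18  C=32  D=40  E=49  F=55  G=70
Turnaround (C−A): A=11  B=16  C=30  D=37  E=40  F=45  G=57
Waiting = turnaround − burst: A=0, B=9, C=16, D=29, E=31, F=39, G=42
Total waiting = 0 + 9 + 16 + 29 + 31 + 39 + 42 = 166

166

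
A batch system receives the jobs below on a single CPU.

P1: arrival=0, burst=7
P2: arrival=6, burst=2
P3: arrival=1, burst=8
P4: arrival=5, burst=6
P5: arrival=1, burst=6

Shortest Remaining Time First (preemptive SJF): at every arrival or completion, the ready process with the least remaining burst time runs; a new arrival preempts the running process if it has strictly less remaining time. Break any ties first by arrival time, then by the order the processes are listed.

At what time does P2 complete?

Gantt: | P1 0-7 | P2 7-9 | P5 9-15 | P4 15-21 | P3 21-29 |
Completion: P1=7  P2=9  P3=29  P4=21  P5=15

9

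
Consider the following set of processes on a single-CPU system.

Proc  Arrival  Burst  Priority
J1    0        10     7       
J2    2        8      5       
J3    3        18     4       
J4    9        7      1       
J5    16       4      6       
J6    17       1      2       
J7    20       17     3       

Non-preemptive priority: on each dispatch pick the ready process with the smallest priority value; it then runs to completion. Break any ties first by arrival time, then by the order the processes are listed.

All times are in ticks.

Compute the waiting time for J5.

45

Gantt: | J1 0-10 | J4 10-17 | J6 17-18 | J3 18-36 | J7 36-53 | J2 53-61 | J5 61-65 |
Completion: J1=10  J2=61  J3=36  J4=17  J5=65  J6=18  J7=53
Turnaround (C−A): J1=10  J2=59  J3=33  J4=8  J5=49  J6=1  J7=33
Waiting(J5) = turnaround − burst = 49 − 4 = 45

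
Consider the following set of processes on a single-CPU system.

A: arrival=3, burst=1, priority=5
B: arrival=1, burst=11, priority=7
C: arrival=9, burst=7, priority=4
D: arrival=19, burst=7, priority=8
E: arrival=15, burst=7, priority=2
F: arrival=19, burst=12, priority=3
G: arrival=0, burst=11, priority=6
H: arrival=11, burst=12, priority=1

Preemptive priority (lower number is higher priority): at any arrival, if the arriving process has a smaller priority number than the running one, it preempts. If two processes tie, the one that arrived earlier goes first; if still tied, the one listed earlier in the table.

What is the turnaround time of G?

50

Gantt: | G 0-3 | A 3-4 | G 4-9 | C 9-11 | H 11-23 | E 23-30 | F 30-42 | C 42-47 | G 47-50 | B 50-61 | D 61-68 |
Completion: A=4  B=61  C=47  D=68  E=30  F=42  G=50  H=23
Turnaround (C−A): A=1  B=60  C=38  D=49  E=15  F=23  G=50  H=12
Turnaround(G) = completion − arrival = 50 − 0 = 50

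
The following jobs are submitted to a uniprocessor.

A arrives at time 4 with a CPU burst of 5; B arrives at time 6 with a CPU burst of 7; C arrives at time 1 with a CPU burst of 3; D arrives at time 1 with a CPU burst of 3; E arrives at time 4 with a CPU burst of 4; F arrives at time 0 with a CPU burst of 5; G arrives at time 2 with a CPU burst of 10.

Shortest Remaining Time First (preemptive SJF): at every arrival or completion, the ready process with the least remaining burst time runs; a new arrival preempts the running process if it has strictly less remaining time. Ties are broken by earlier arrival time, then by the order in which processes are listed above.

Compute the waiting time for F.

6

Timeline: | F 0-1 | C 1-4 | D 4-7 | F 7-11 | E 11-15 | A 15-20 | B 20-27 | G 27-37 |
Completion: A=20  B=27  C=4  D=7  E=15  F=11  G=37
Turnaround (C−A): A=16  B=21  C=3  D=6  E=11  F=11  G=35
Waiting(F) = turnaround − burst = 11 − 5 = 6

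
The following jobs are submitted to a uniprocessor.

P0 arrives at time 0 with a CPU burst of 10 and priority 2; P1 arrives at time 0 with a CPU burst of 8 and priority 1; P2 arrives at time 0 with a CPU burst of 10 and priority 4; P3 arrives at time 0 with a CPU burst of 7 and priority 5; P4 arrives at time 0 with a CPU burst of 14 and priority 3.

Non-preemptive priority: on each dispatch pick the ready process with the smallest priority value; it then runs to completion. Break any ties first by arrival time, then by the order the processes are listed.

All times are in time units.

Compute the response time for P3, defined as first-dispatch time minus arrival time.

42

Timeline: | P1 0-8 | P0 8-18 | P4 18-32 | P2 32-42 | P3 42-49 |
Completion: P0=18  P1=8  P2=42  P3=49  P4=32
Response(P3) = first start − arrival = 42 − 0 = 42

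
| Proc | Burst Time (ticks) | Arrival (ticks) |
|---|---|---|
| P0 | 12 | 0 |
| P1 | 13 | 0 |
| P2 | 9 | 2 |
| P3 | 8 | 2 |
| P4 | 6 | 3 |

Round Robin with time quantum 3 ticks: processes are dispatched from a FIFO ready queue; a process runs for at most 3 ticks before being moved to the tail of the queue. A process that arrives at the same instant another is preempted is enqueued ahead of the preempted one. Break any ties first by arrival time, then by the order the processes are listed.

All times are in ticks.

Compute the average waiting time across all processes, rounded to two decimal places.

Gantt: | P0 0-3 | P1 3-6 | P2 6-9 | P3 9-12 | P4 12-15 | P0 15-18 | P1 18-21 | P2 21-24 | P3 24-27 | P4 27-30 | P0 30-33 | P1 33-36 | P2 36-39 | P3 39-41 | P0 41-44 | P1 44-48 |
Completion: P0=44  P1=48  P2=39  P3=41  P4=30
Turnaround (C−A): P0=44  P1=48  P2=37  P3=39  P4=27
Waiting times: P0=32, P1=35, P2=28, P3=31, P4=21
Average waiting = (32+35+28+31+21) / 5 = 147/5 = 29.40

29.40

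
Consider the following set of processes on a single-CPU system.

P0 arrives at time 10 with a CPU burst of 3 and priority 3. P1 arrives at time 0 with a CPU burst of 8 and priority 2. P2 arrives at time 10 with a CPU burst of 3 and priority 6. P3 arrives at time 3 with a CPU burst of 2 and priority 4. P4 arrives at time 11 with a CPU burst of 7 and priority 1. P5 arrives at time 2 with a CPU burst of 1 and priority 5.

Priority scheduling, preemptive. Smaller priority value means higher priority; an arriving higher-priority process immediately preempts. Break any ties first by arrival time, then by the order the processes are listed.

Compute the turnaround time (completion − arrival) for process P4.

7

Timeline: | P1 0-8 | P3 8-10 | P0 10-11 | P4 11-18 | P0 18-20 | P5 20-21 | P2 21-24 |
Completion: P0=20  P1=8  P2=24  P3=10  P4=18  P5=21
Turnaround(P4) = completion − arrival = 18 − 11 = 7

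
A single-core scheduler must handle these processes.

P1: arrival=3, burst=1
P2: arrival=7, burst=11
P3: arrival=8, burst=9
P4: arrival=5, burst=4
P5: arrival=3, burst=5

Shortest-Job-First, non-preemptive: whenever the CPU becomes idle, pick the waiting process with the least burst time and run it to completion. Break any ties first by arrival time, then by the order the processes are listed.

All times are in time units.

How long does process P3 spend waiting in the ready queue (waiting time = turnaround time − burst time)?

Gantt: | idle 0-3 | P1 3-4 | P5 4-9 | P4 9-13 | P3 13-22 | P2 22-33 |
Completion: P1=4  P2=33  P3=22  P4=13  P5=9
Turnaround (C−A): P1=1  P2=26  P3=14  P4=8  P5=6
Waiting(P3) = turnaround − burst = 14 − 9 = 5

5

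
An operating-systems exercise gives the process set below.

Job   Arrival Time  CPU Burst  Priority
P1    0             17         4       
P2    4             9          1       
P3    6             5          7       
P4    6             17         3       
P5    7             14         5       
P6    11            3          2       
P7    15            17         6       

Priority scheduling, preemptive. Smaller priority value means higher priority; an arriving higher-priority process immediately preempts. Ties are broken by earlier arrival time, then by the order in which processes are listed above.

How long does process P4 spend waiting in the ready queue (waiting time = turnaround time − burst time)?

10

Schedule: | P1 0-4 | P2 4-13 | P6 13-16 | P4 16-33 | P1 33-46 | P5 46-60 | P7 60-77 | P3 77-82 |
Completion: P1=46  P2=13  P3=82  P4=33  P5=60  P6=16  P7=77
Waiting(P4) = turnaround − burst = 27 − 17 = 10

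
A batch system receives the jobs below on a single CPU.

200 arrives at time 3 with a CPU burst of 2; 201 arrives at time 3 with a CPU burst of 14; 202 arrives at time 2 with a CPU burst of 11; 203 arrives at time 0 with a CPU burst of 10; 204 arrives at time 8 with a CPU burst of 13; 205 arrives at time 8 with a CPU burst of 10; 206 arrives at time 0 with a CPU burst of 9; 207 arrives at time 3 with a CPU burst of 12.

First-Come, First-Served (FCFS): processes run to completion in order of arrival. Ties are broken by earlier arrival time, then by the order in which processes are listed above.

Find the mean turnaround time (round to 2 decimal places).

40.00

Schedule: | 203 0-10 | 206 10-19 | 202 19-30 | 200 30-32 | 201 32-46 | 207 46-58 | 204 58-71 | 205 71-81 |
Completion: 200=32  201=46  202=30  203=10  204=71  205=81  206=19  207=58
Turnaround (C−A): 200=29  201=43  202=28  203=10  204=63  205=73  206=19  207=55
Turnaround times: 200=29, 201=43, 202=28, 203=10, 204=63, 205=73, 206=19, 207=55
Average turnaround = (29+43+28+10+63+73+19+55) / 8 = 320/8 = 40.00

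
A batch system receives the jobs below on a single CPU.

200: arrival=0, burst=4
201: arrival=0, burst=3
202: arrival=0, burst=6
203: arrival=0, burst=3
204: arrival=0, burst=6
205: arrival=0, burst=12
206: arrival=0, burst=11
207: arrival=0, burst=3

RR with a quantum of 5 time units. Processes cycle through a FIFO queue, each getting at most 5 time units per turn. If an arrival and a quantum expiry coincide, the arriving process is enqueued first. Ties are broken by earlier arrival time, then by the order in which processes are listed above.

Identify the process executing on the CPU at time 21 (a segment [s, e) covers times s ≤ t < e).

205

Timeline: | 200 0-4 | 201 4-7 | 202 7-12 | 203 12-15 | 204 15-20 | 205 20-25 | 206 25-30 | 207 30-33 | 202 33-34 | 204 34-35 | 205 35-40 | 206 40-45 | 205 45-47 | 206 47-48 |
Completion: 200=4  201=7  202=34  203=15  204=35  205=47  206=48  207=33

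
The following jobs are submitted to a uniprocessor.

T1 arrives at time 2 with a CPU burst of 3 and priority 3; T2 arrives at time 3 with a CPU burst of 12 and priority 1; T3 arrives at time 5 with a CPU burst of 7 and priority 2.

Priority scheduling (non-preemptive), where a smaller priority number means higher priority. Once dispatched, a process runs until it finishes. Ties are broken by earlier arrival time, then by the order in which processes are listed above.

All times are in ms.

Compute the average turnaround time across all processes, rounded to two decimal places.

12.00

Gantt: | idle 0-2 | T1 2-5 | T2 5-17 | T3 17-24 |
Completion: T1=5  T2=17  T3=24
Turnaround (C−A): T1=3  T2=14  T3=19
Turnaround times: T1=3, T2=14, T3=19
Average turnaround = (3+14+19) / 3 = 36/3 = 12.00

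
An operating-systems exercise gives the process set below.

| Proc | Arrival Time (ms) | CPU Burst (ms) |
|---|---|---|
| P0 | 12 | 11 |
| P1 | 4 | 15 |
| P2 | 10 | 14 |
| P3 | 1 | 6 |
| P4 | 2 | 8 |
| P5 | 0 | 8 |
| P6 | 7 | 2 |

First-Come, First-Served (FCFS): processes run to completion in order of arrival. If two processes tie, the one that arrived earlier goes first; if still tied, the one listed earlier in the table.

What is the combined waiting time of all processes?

Gantt: | P5 0-8 | P3 8-14 | P4 14-22 | P1 22-37 | P6 37-39 | P2 39-53 | P0 53-64 |
Completion: P0=64  P1=37  P2=53  P3=14  P4=22  P5=8  P6=39
Waiting = turnaround − burst: P0=41, P1=18, P2=29, P3=7, P4=12, P5=0, P6=30
Total waiting = 41 + 18 + 29 + 7 + 12 + 0 + 30 = 137

137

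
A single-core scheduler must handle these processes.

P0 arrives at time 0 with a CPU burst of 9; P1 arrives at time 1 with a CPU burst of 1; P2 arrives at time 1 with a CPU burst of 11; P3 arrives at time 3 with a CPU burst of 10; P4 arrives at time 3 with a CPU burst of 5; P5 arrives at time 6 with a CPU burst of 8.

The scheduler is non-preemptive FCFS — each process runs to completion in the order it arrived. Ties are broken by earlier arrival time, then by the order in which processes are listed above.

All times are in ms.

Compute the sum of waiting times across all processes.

93

Gantt: | P0 0-9 | P1 9-10 | P2 10-21 | P3 21-31 | P4 31-36 | P5 36-44 |
Completion: P0=9  P1=10  P2=21  P3=31  P4=36  P5=44
Waiting = turnaround − burst: P0=0, P1=8, P2=9, P3=18, P4=28, P5=30
Total waiting = 0 + 8 + 9 + 18 + 28 + 30 = 93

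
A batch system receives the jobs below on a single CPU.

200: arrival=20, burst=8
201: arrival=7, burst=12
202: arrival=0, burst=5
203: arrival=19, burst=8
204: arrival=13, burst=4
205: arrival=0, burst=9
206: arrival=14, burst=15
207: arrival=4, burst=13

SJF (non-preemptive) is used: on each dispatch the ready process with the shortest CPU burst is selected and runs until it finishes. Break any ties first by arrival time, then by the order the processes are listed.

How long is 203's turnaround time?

Gantt: | 202 0-5 | 205 5-14 | 204 14-18 | 201 18-30 | 203 30-38 | 200 38-46 | 207 46-59 | 206 59-74 |
Completion: 200=46  201=30  202=5  203=38  204=18  205=14  206=74  207=59
Turnaround(203) = completion − arrival = 38 − 19 = 19

19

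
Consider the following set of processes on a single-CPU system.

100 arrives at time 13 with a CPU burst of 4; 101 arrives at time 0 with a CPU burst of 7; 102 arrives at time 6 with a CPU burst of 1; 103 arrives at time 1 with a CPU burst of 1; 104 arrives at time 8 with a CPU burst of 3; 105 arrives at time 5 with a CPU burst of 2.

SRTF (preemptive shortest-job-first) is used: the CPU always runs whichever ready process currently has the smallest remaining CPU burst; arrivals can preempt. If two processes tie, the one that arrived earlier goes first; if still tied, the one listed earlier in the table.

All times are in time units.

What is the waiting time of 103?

Timeline: | 101 0-1 | 103 1-2 | 101 2-5 | 105 5-7 | 102 7-8 | 101 8-11 | 104 11-14 | 100 14-18 |
Completion: 100=18  101=11  102=8  103=2  104=14  105=7
Turnaround (C−A): 100=5  101=11  102=2  103=1  104=6  105=2
Waiting(103) = turnaround − burst = 1 − 1 = 0

0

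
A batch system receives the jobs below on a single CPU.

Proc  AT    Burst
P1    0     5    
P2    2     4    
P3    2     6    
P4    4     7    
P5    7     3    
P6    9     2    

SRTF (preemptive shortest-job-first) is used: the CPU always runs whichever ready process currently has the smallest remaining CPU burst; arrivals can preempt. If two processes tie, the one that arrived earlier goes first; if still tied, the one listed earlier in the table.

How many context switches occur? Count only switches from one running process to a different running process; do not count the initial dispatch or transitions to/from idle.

Timeline: | P1 0-5 | P2 5-9 | P6 9-11 | P5 11-14 | P3 14-20 | P4 20-27 |
Completion: P1=5  P2=9  P3=20  P4=27  P5=14  P6=11
Turnaround (C−A): P1=5  P2=7  P3=18  P4=23  P5=7  P6=2

5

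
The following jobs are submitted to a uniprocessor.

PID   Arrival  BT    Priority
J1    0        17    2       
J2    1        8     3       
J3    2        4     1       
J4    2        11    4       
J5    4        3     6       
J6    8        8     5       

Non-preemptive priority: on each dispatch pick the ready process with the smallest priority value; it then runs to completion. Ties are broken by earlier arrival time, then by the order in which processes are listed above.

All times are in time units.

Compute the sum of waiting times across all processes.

Gantt: | J1 0-17 | J3 17-21 | J2 21-29 | J4 29-40 | J6 40-48 | J5 48-51 |
Completion: J1=17  J2=29  J3=21  J4=40  J5=51  J6=48
Waiting = turnaround − burst: J1=0, J2=20, J3=15, J4=27, J5=44, J6=32
Total waiting = 0 + 20 + 15 + 27 + 44 + 32 = 138

138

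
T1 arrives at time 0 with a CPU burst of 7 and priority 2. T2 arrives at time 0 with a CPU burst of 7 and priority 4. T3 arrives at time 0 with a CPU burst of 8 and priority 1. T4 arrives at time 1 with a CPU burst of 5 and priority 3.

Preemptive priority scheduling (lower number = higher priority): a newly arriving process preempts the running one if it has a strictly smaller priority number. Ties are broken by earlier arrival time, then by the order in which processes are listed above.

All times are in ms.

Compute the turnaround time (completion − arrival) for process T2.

27

Timeline: | T3 0-8 | T1 8-15 | T4 15-20 | T2 20-27 |
Completion: T1=15  T2=27  T3=8  T4=20
Turnaround(T2) = completion − arrival = 27 − 0 = 27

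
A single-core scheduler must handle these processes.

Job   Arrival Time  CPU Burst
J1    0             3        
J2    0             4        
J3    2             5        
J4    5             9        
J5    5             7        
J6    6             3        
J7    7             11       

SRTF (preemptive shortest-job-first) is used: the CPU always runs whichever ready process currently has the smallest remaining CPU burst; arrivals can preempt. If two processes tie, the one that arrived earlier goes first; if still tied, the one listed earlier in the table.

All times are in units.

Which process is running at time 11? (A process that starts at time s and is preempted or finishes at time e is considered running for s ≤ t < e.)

Timeline: | J1 0-3 | J2 3-7 | J6 7-10 | J3 10-15 | J5 15-22 | J4 22-31 | J7 31-42 |
Completion: J1=3  J2=7  J3=15  J4=31  J5=22  J6=10  J7=42

J3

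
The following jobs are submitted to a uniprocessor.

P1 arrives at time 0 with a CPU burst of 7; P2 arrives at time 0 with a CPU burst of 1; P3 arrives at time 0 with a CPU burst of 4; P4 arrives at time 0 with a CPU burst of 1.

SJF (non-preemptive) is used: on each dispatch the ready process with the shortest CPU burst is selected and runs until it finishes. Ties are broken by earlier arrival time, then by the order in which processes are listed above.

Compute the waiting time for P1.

6

Gantt: | P2 0-1 | P4 1-2 | P3 2-6 | P1 6-13 |
Completion: P1=13  P2=1  P3=6  P4=2
Turnaround (C−A): P1=13  P2=1  P3=6  P4=2
Waiting(P1) = turnaround − burst = 13 − 7 = 6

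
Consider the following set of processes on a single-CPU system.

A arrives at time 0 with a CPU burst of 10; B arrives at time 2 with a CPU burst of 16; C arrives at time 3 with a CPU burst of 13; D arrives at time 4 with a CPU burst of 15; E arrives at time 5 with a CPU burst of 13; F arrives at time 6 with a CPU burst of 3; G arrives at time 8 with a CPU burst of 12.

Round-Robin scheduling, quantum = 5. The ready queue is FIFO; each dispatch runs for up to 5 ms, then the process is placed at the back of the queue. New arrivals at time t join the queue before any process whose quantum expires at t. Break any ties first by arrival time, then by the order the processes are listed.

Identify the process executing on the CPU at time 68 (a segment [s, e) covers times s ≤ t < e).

Schedule: | A 0-5 | B 5-10 | C 10-15 | D 15-20 | E 20-25 | A 25-30 | F 30-33 | G 33-38 | B 38-43 | C 43-48 | D 48-53 | E 53-58 | G 58-63 | B 63-68 | C 68-71 | D 71-76 | E 76-79 | G 79-81 | B 81-82 |
Completion: A=30  B=82  C=71  D=76  E=79  F=33  G=81
Turnaround (C−A): A=30  B=80  C=68  D=72  E=74  F=27  G=73

C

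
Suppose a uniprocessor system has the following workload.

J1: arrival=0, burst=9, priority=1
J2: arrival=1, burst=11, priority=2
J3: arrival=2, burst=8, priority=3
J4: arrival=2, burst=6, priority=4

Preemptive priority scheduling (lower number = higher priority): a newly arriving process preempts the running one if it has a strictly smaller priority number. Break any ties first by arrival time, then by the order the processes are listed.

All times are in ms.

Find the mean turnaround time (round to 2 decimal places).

21.50

Schedule: | J1 0-9 | J2 9-20 | J3 20-28 | J4 28-34 |
Completion: J1=9  J2=20  J3=28  J4=34
Turnaround times: J1=9, J2=19, J3=26, J4=32
Average turnaround = (9+19+26+32) / 4 = 86/4 = 21.50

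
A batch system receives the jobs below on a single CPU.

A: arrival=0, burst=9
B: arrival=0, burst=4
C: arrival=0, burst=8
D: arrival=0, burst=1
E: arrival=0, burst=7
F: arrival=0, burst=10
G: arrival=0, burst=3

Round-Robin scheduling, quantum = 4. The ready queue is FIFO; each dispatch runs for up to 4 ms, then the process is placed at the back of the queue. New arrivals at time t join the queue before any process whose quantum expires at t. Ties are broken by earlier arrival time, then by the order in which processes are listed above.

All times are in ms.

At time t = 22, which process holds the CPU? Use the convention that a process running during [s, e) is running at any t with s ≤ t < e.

G

Gantt: | A 0-4 | B 4-8 | C 8-12 | D 12-13 | E 13-17 | F 17-21 | G 21-24 | A 24-28 | C 28-32 | E 32-35 | F 35-39 | A 39-40 | F 40-42 |
Completion: A=40  B=8  C=32  D=13  E=35  F=42  G=24
Turnaround (C−A): A=40  B=8  C=32  D=13  E=35  F=42  G=24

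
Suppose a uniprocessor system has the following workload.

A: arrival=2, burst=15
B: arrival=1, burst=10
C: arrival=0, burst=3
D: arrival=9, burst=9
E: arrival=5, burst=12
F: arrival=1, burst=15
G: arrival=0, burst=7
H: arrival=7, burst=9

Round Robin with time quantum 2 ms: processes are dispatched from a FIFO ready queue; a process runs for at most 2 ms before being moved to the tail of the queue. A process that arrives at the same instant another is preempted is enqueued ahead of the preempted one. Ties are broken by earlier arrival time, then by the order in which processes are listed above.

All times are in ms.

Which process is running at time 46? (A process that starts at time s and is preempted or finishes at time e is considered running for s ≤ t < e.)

Schedule: | C 0-2 | G 2-4 | B 4-6 | F 6-8 | A 8-10 | C 10-11 | G 11-13 | E 13-15 | B 15-17 | H 17-19 | F 19-21 | D 21-23 | A 23-25 | G 25-27 | E 27-29 | B 29-31 | H 31-33 | F 33-35 | D 35-37 | A 37-39 | G 39-40 | E 40-42 | B 42-44 | H 44-46 | F 46-48 | D 48-50 | A 50-52 | E 52-54 | B 54-56 | H 56-58 | F 58-60 | D 60-62 | A 62-64 | E 64-66 | H 66-67 | F 67-69 | D 69-70 | A 70-72 | E 72-74 | F 74-76 | A 76-78 | F 78-79 | A 79-80 |
Completion: A=80  B=56  C=11  D=70  E=74  F=79  G=40  H=67
Turnaround (C−A): A=78  B=55  C=11  D=61  E=69  F=78  G=40  H=60

F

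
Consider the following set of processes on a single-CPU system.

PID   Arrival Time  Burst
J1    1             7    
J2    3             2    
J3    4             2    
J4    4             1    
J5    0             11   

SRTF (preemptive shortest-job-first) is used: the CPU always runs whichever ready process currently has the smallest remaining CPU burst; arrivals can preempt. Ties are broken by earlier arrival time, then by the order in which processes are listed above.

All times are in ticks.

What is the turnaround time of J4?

Schedule: | J5 0-1 | J1 1-3 | J2 3-5 | J4 5-6 | J3 6-8 | J1 8-13 | J5 13-23 |
Completion: J1=13  J2=5  J3=8  J4=6  J5=23
Turnaround(J4) = completion − arrival = 6 − 4 = 2

2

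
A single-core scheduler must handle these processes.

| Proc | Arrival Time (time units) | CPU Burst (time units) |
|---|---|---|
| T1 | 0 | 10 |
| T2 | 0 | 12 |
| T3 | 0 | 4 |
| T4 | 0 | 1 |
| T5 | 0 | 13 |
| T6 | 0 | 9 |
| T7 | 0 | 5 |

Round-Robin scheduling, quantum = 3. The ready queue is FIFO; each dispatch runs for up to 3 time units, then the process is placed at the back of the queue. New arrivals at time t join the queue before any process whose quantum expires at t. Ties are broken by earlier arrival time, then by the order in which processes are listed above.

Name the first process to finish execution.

T4

Schedule: | T1 0-3 | T2 3-6 | T3 6-9 | T4 9-10 | T5 10-13 | T6 13-16 | T7 16-19 | T1 19-22 | T2 22-25 | T3 25-26 | T5 26-29 | T6 29-32 | T7 32-34 | T1 34-37 | T2 37-40 | T5 40-43 | T6 43-46 | T1 46-47 | T2 47-50 | T5 50-54 |
Completion: T1=47  T2=50  T3=26  T4=10  T5=54  T6=46  T7=34
Finish order: T4 → T3 → T7 → T6 → T1 → T2 → T5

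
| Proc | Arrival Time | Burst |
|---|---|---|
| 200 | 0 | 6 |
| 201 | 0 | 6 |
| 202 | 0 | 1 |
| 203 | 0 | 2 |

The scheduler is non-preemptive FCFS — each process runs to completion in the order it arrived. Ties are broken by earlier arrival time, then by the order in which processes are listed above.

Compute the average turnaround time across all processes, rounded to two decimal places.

Gantt: | 200 0-6 | 201 6-12 | 202 12-13 | 203 13-15 |
Completion: 200=6  201=12  202=13  203=15
Turnaround times: 200=6, 201=12, 202=13, 203=15
Average turnaround = (6+12+13+15) / 4 = 46/4 = 11.50

11.50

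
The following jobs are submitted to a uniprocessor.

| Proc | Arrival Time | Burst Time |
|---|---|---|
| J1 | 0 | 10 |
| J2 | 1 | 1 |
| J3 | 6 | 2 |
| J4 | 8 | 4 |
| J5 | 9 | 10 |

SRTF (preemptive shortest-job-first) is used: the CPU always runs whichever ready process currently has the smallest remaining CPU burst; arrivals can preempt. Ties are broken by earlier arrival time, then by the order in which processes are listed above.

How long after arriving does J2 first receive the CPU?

Timeline: | J1 0-1 | J2 1-2 | J1 2-6 | J3 6-8 | J4 8-12 | J1 12-17 | J5 17-27 |
Completion: J1=17  J2=2  J3=8  J4=12  J5=27
Response(J2) = first start − arrival = 1 − 1 = 0

0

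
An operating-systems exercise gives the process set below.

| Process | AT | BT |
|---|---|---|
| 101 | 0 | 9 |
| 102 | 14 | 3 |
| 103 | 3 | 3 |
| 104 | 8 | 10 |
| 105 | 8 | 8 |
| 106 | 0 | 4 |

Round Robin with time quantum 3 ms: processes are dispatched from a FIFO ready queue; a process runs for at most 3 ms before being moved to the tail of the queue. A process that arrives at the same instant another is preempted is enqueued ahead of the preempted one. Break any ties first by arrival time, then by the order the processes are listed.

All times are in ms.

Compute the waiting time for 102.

8

Timeline: | 101 0-3 | 106 3-6 | 103 6-9 | 101 9-12 | 106 12-13 | 104 13-16 | 105 16-19 | 101 19-22 | 102 22-25 | 104 25-28 | 105 28-31 | 104 31-34 | 105 34-36 | 104 36-37 |
Completion: 101=22  102=25  103=9  104=37  105=36  106=13
Turnaround (C−A): 101=22  102=11  103=6  104=29  105=28  106=13
Waiting(102) = turnaround − burst = 11 − 3 = 8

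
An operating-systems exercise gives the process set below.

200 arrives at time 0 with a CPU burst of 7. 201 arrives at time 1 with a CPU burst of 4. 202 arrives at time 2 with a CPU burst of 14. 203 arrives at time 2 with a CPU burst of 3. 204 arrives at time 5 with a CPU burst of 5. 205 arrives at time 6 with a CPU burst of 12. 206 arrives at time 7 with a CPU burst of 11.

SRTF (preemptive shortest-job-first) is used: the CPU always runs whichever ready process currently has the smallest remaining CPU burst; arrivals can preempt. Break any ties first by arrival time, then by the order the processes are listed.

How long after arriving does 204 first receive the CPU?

Timeline: | 200 0-1 | 201 1-5 | 203 5-8 | 204 8-13 | 200 13-19 | 206 19-30 | 205 30-42 | 202 42-56 |
Completion: 200=19  201=5  202=56  203=8  204=13  205=42  206=30
Response(204) = first start − arrival = 8 − 5 = 3

3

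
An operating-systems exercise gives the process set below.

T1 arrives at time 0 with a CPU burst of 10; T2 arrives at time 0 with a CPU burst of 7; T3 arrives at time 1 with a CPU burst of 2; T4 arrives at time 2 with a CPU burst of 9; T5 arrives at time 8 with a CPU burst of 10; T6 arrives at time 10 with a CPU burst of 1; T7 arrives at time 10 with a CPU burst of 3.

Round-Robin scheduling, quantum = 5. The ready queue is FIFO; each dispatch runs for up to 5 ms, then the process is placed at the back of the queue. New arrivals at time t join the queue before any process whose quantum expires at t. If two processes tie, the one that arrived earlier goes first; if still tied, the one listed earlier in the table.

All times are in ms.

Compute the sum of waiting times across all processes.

132

Gantt: | T1 0-5 | T2 5-10 | T3 10-12 | T4 12-17 | T1 17-22 | T5 22-27 | T6 27-28 | T7 28-31 | T2 31-33 | T4 33-37 | T5 37-42 |
Completion: T1=22  T2=33  T3=12  T4=37  T5=42  T6=28  T7=31
Turnaround (C−A): T1=22  T2=33  T3=11  T4=35  T5=34  T6=18  T7=21
Waiting = turnaround − burst: T1=12, T2=26, T3=9, T4=26, T5=24, T6=17, T7=18
Total waiting = 12 + 26 + 9 + 26 + 24 + 17 + 18 = 132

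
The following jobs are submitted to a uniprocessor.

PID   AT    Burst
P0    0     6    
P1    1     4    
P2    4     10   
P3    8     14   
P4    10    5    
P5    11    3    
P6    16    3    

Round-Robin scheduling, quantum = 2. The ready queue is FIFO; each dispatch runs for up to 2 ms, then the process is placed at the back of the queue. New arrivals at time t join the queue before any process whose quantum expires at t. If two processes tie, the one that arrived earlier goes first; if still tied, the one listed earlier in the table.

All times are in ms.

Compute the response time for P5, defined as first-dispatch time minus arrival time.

7

Schedule: | P0 0-2 | P1 2-4 | P0 4-6 | P2 6-8 | P1 8-10 | P0 10-12 | P3 12-14 | P2 14-16 | P4 16-18 | P5 18-20 | P3 20-22 | P6 22-24 | P2 24-26 | P4 26-28 | P5 28-29 | P3 29-31 | P6 31-32 | P2 32-34 | P4 34-35 | P3 35-37 | P2 37-39 | P3 39-45 |
Completion: P0=12  P1=10  P2=39  P3=45  P4=35  P5=29  P6=32
Turnaround (C−A): P0=12  P1=9  P2=35  P3=37  P4=25  P5=18  P6=16
Response(P5) = first start − arrival = 18 − 11 = 7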